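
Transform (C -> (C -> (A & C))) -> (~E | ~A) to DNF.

~E | ~A

(C -> (C -> (A & C))) -> (~E | ~A)
= ~(C -> (C -> (A & C))) | ~E | ~A   (eliminate ->)
= ~(~C | (C -> (A & C))) | ~E | ~A   (eliminate ->)
= ~(~C | ~C | (A & C)) | ~E | ~A   (eliminate ->)
= (~~C & ~~C & ~(A & C)) | ~E | ~A   (De Morgan)
= (C & ~~C & ~(A & C)) | ~E | ~A   (double negation)
= (C & C & ~(A & C)) | ~E | ~A   (double negation)
= (C & C & (~A | ~C)) | ~E | ~A   (De Morgan)
= (C & C & ~A) | (C & C & ~C) | ~E | ~A   (distribute & over |)
= ~E | ~A   (simplify)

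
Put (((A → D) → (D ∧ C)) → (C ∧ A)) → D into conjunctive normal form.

(((A → D) → (D ∧ C)) → (C ∧ A)) → D
≡ ¬(((A → D) → (D ∧ C)) → (C ∧ A)) ∨ D   [eliminate →]
≡ ¬(¬((A → D) → (D ∧ C)) ∨ (C ∧ A)) ∨ D   [eliminate →]
≡ ¬(¬(¬(A → D) ∨ (D ∧ C)) ∨ (C ∧ A)) ∨ D   [eliminate →]
≡ ¬(¬(¬(¬A ∨ D) ∨ (D ∧ C)) ∨ (C ∧ A)) ∨ D   [eliminate →]
≡ (¬¬(¬(¬A ∨ D) ∨ (D ∧ C)) ∧ ¬(C ∧ A)) ∨ D   [De Morgan]
≡ ((¬(¬A ∨ D) ∨ (D ∧ C)) ∧ ¬(C ∧ A)) ∨ D   [double negation]
≡ (((¬¬A ∧ ¬D) ∨ (D ∧ C)) ∧ ¬(C ∧ A)) ∨ D   [De Morgan]
≡ (((A ∧ ¬D) ∨ (D ∧ C)) ∧ ¬(C ∧ A)) ∨ D   [double negation]
≡ (((A ∧ ¬D) ∨ (D ∧ C)) ∧ (¬C ∨ ¬A)) ∨ D   [De Morgan]
≡ (A ∨ D ∨ D) ∧ (A ∨ C ∨ D) ∧ (¬D ∨ D ∨ D) ∧ (¬D ∨ C ∨ D) ∧ (¬C ∨ ¬A ∨ D)   [distribute ∨ over ∧]
≡ (A ∨ D) ∧ (¬C ∨ ¬A ∨ D)   [simplify]

(A ∨ D) ∧ (¬C ∨ ¬A ∨ D)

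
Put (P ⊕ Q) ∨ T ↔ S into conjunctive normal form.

(P ⊕ Q) ∨ T ↔ S
= ((P ⊕ Q) ∨ T → S) ∧ (S → (P ⊕ Q) ∨ T)   [eliminate ↔]
= (¬((P ⊕ Q) ∨ T) ∨ S) ∧ (S → (P ⊕ Q) ∨ T)   [eliminate →]
= (¬((P ∨ Q) ∧ ¬(P ∧ Q) ∨ T) ∨ S) ∧ (S → (P ⊕ Q) ∨ T)   [expand ⊕]
= (¬((P ∨ Q) ∧ ¬(P ∧ Q) ∨ T) ∨ S) ∧ (¬S ∨ (P ⊕ Q) ∨ T)   [eliminate →]
= (¬((P ∨ Q) ∧ ¬(P ∧ Q) ∨ T) ∨ S) ∧ (¬S ∨ (P ∨ Q) ∧ ¬(P ∧ Q) ∨ T)   [expand ⊕]
= (¬((P ∨ Q) ∧ ¬(P ∧ Q)) ∧ ¬T ∨ S) ∧ (¬S ∨ (P ∨ Q) ∧ ¬(P ∧ Q) ∨ T)   [De Morgan]
= ((¬(P ∨ Q) ∨ ¬¬(P ∧ Q)) ∧ ¬T ∨ S) ∧ (¬S ∨ (P ∨ Q) ∧ ¬(P ∧ Q) ∨ T)   [De Morgan]
= ((¬P ∧ ¬Q ∨ ¬¬(P ∧ Q)) ∧ ¬T ∨ S) ∧ (¬S ∨ (P ∨ Q) ∧ ¬(P ∧ Q) ∨ T)   [De Morgan]
= ((¬P ∧ ¬Q ∨ P ∧ Q) ∧ ¬T ∨ S) ∧ (¬S ∨ (P ∨ Q) ∧ ¬(P ∧ Q) ∨ T)   [double negation]
= ((¬P ∧ ¬Q ∨ P ∧ Q) ∧ ¬T ∨ S) ∧ (¬S ∨ (P ∨ Q) ∧ (¬P ∨ ¬Q) ∨ T)   [De Morgan]
= (¬P ∨ P ∨ S) ∧ (¬P ∨ Q ∨ S) ∧ (¬Q ∨ P ∨ S) ∧ (¬Q ∨ Q ∨ S) ∧ (¬T ∨ S) ∧ (¬S ∨ P ∨ Q ∨ T) ∧ (¬S ∨ ¬P ∨ ¬Q ∨ T)   [distribute ∨ over ∧]
= (¬P ∨ Q ∨ S) ∧ (¬Q ∨ P ∨ S) ∧ (¬T ∨ S) ∧ (¬S ∨ P ∨ Q ∨ T) ∧ (¬S ∨ ¬P ∨ ¬Q ∨ T)   [simplify]

(¬P ∨ Q ∨ S) ∧ (¬Q ∨ P ∨ S) ∧ (¬T ∨ S) ∧ (¬S ∨ P ∨ Q ∨ T) ∧ (¬S ∨ ¬P ∨ ¬Q ∨ T)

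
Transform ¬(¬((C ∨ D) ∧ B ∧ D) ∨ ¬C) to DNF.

C ∧ B ∧ D

¬(¬((C ∨ D) ∧ B ∧ D) ∨ ¬C)
⇔ ¬¬((C ∨ D) ∧ B ∧ D) ∧ ¬¬C   [De Morgan]
⇔ (C ∨ D) ∧ B ∧ D ∧ ¬¬C   [double negation]
⇔ (C ∨ D) ∧ B ∧ D ∧ C   [double negation]
⇔ (C ∧ B ∧ D ∧ C) ∨ (D ∧ B ∧ D ∧ C)   [distribute ∧ over ∨]
⇔ C ∧ B ∧ D   [simplify]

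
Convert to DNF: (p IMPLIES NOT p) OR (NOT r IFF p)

NOT p OR (p AND NOT r)

(p IMPLIES NOT p) OR (NOT r IFF p)
⇔ NOT p OR NOT p OR (NOT r IFF p)   [eliminate IMPLIES]
⇔ NOT p OR NOT p OR ((NOT r IMPLIES p) AND (p IMPLIES NOT r))   [eliminate IFF]
⇔ NOT p OR NOT p OR ((NOT NOT r OR p) AND (p IMPLIES NOT r))   [eliminate IMPLIES]
⇔ NOT p OR NOT p OR ((NOT NOT r OR p) AND (NOT p OR NOT r))   [eliminate IMPLIES]
⇔ NOT p OR NOT p OR ((r OR p) AND (NOT p OR NOT r))   [double negation]
⇔ NOT p OR NOT p OR (r AND NOT p) OR (r AND NOT r) OR (p AND NOT p) OR (p AND NOT r)   [distribute AND over OR]
⇔ NOT p OR (p AND NOT r)   [simplify]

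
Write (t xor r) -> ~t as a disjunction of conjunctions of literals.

(r & t) | ~t

(t xor r) -> ~t
≡ ~(t xor r) | ~t   [eliminate ->]
≡ ~((t & ~r) | (~t & r)) | ~t   [expand xor]
≡ (~(t & ~r) & ~(~t & r)) | ~t   [De Morgan]
≡ ((~t | ~~r) & ~(~t & r)) | ~t   [De Morgan]
≡ ((~t | r) & ~(~t & r)) | ~t   [double negation]
≡ ((~t | r) & (~~t | ~r)) | ~t   [De Morgan]
≡ ((~t | r) & (t | ~r)) | ~t   [double negation]
≡ (~t & t) | (~t & ~r) | (r & t) | (r & ~r) | ~t   [distribute & over |]
≡ (r & t) | ~t   [simplify]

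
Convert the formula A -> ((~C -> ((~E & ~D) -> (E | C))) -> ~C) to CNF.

~A | ~C

A -> ((~C -> ((~E & ~D) -> (E | C))) -> ~C)
⇔ ~A | ((~C -> ((~E & ~D) -> (E | C))) -> ~C)   [eliminate ->]
⇔ ~A | ~(~C -> ((~E & ~D) -> (E | C))) | ~C   [eliminate ->]
⇔ ~A | ~(~~C | ((~E & ~D) -> (E | C))) | ~C   [eliminate ->]
⇔ ~A | ~(~~C | ~(~E & ~D) | E | C) | ~C   [eliminate ->]
⇔ ~A | (~~~C & ~~(~E & ~D) & ~E & ~C) | ~C   [De Morgan]
⇔ ~A | (~C & ~~(~E & ~D) & ~E & ~C) | ~C   [double negation]
⇔ ~A | (~C & ~E & ~D & ~E & ~C) | ~C   [double negation]
⇔ (~A | ~C | ~C) & (~A | ~E | ~C) & (~A | ~D | ~C) & (~A | ~E | ~C) & (~A | ~C | ~C)   [distribute | over &]
⇔ ~A | ~C   [simplify]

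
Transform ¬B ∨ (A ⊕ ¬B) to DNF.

¬B ∨ (A ⊕ ¬B)
≡ ¬B ∨ A ∧ ¬¬B ∨ ¬A ∧ ¬B   — expand ⊕
≡ ¬B ∨ A ∧ B ∨ ¬A ∧ ¬B   — double negation
≡ ¬B ∨ A ∧ B   — simplify

¬B ∨ A ∧ B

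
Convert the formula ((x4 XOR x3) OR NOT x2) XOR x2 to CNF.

((x4 XOR x3) OR NOT x2) XOR x2
⇔ ((x4 XOR x3) OR NOT x2 OR x2) AND NOT (((x4 XOR x3) OR NOT x2) AND x2)   (expand XOR)
⇔ (((x4 OR x3) AND NOT (x4 AND x3)) OR NOT x2 OR x2) AND NOT (((x4 XOR x3) OR NOT x2) AND x2)   (expand XOR)
⇔ (((x4 OR x3) AND NOT (x4 AND x3)) OR NOT x2 OR x2) AND NOT ((((x4 OR x3) AND NOT (x4 AND x3)) OR NOT x2) AND x2)   (expand XOR)
⇔ (((x4 OR x3) AND (NOT x4 OR NOT x3)) OR NOT x2 OR x2) AND NOT ((((x4 OR x3) AND NOT (x4 AND x3)) OR NOT x2) AND x2)   (De Morgan)
⇔ (((x4 OR x3) AND (NOT x4 OR NOT x3)) OR NOT x2 OR x2) AND (NOT (((x4 OR x3) AND NOT (x4 AND x3)) OR NOT x2) OR NOT x2)   (De Morgan)
⇔ (((x4 OR x3) AND (NOT x4 OR NOT x3)) OR NOT x2 OR x2) AND ((NOT ((x4 OR x3) AND NOT (x4 AND x3)) AND NOT NOT x2) OR NOT x2)   (De Morgan)
⇔ (((x4 OR x3) AND (NOT x4 OR NOT x3)) OR NOT x2 OR x2) AND (((NOT (x4 OR x3) OR NOT NOT (x4 AND x3)) AND NOT NOT x2) OR NOT x2)   (De Morgan)
⇔ (((x4 OR x3) AND (NOT x4 OR NOT x3)) OR NOT x2 OR x2) AND ((((NOT x4 AND NOT x3) OR NOT NOT (x4 AND x3)) AND NOT NOT x2) OR NOT x2)   (De Morgan)
⇔ (((x4 OR x3) AND (NOT x4 OR NOT x3)) OR NOT x2 OR x2) AND ((((NOT x4 AND NOT x3) OR (x4 AND x3)) AND NOT NOT x2) OR NOT x2)   (double negation)
⇔ (((x4 OR x3) AND (NOT x4 OR NOT x3)) OR NOT x2 OR x2) AND ((((NOT x4 AND NOT x3) OR (x4 AND x3)) AND x2) OR NOT x2)   (double negation)
⇔ (x4 OR x3 OR NOT x2 OR x2) AND (NOT x4 OR NOT x3 OR NOT x2 OR x2) AND (NOT x4 OR x4 OR NOT x2) AND (NOT x4 OR x3 OR NOT x2) AND (NOT x3 OR x4 OR NOT x2) AND (NOT x3 OR x3 OR NOT x2) AND (x2 OR NOT x2)   (distribute OR over AND)
⇔ (NOT x4 OR x3 OR NOT x2) AND (NOT x3 OR x4 OR NOT x2)   (simplify)

(NOT x4 OR x3 OR NOT x2) AND (NOT x3 OR x4 OR NOT x2)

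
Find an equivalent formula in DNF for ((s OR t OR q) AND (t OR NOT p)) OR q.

((s OR t OR q) AND (t OR NOT p)) OR q
≡ (s AND t) OR (s AND NOT p) OR (t AND t) OR (t AND NOT p) OR (q AND t) OR (q AND NOT p) OR q
≡ (s AND NOT p) OR t OR q

(s AND NOT p) OR t OR q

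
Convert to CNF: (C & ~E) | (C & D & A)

C & (~E | D) & (~E | A)

(C & ~E) | (C & D & A)
= (C | C) & (C | D) & (C | A) & (~E | C) & (~E | D) & (~E | A)   [distribute | over &]
= C & (~E | D) & (~E | A)   [simplify]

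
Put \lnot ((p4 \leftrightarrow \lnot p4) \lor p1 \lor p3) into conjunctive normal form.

\lnot ((p4 \leftrightarrow \lnot p4) \lor p1 \lor p3)
≡ \lnot ((p4 \to \lnot p4) \land (\lnot p4 \to p4) \lor p1 \lor p3)   [eliminate \leftrightarrow]
≡ \lnot ((\lnot p4 \lor \lnot p4) \land (\lnot p4 \to p4) \lor p1 \lor p3)   [eliminate \to]
≡ \lnot ((\lnot p4 \lor \lnot p4) \land (\lnot \lnot p4 \lor p4) \lor p1 \lor p3)   [eliminate \to]
≡ \lnot ((\lnot p4 \lor \lnot p4) \land (\lnot \lnot p4 \lor p4)) \land \lnot p1 \land \lnot p3   [De Morgan]
≡ (\lnot (\lnot p4 \lor \lnot p4) \lor \lnot (\lnot \lnot p4 \lor p4)) \land \lnot p1 \land \lnot p3   [De Morgan]
≡ (\lnot \lnot p4 \land \lnot \lnot p4 \lor \lnot (\lnot \lnot p4 \lor p4)) \land \lnot p1 \land \lnot p3   [De Morgan]
≡ (p4 \land \lnot \lnot p4 \lor \lnot (\lnot \lnot p4 \lor p4)) \land \lnot p1 \land \lnot p3   [double negation]
≡ (p4 \land p4 \lor \lnot (\lnot \lnot p4 \lor p4)) \land \lnot p1 \land \lnot p3   [double negation]
≡ (p4 \land p4 \lor \lnot \lnot \lnot p4 \land \lnot p4) \land \lnot p1 \land \lnot p3   [De Morgan]
≡ (p4 \land p4 \lor \lnot p4 \land \lnot p4) \land \lnot p1 \land \lnot p3   [double negation]
≡ (p4 \lor \lnot p4) \land (p4 \lor \lnot p4) \land (p4 \lor \lnot p4) \land (p4 \lor \lnot p4) \land \lnot p1 \land \lnot p3   [distribute \lor over \land]
≡ \lnot p1 \land \lnot p3   [simplify]

\lnot p1 \land \lnot p3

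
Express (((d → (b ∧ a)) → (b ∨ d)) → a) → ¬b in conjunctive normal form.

(((d → (b ∧ a)) → (b ∨ d)) → a) → ¬b
≡ ¬(((d → (b ∧ a)) → (b ∨ d)) → a) ∨ ¬b   [eliminate →]
≡ ¬(¬((d → (b ∧ a)) → (b ∨ d)) ∨ a) ∨ ¬b   [eliminate →]
≡ ¬(¬(¬(d → (b ∧ a)) ∨ b ∨ d) ∨ a) ∨ ¬b   [eliminate →]
≡ ¬(¬(¬(¬d ∨ (b ∧ a)) ∨ b ∨ d) ∨ a) ∨ ¬b   [eliminate →]
≡ (¬¬(¬(¬d ∨ (b ∧ a)) ∨ b ∨ d) ∧ ¬a) ∨ ¬b   [De Morgan]
≡ ((¬(¬d ∨ (b ∧ a)) ∨ b ∨ d) ∧ ¬a) ∨ ¬b   [double negation]
≡ (((¬¬d ∧ ¬(b ∧ a)) ∨ b ∨ d) ∧ ¬a) ∨ ¬b   [De Morgan]
≡ (((d ∧ ¬(b ∧ a)) ∨ b ∨ d) ∧ ¬a) ∨ ¬b   [double negation]
≡ (((d ∧ (¬b ∨ ¬a)) ∨ b ∨ d) ∧ ¬a) ∨ ¬b   [De Morgan]
≡ (d ∨ b ∨ d ∨ ¬b) ∧ (¬b ∨ ¬a ∨ b ∨ d ∨ ¬b) ∧ (¬a ∨ ¬b)   [distribute ∨ over ∧]
≡ ¬a ∨ ¬b   [simplify]

¬a ∨ ¬b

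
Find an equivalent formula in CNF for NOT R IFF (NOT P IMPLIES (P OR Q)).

NOT R IFF (NOT P IMPLIES (P OR Q))
≡ (NOT R IMPLIES (NOT P IMPLIES (P OR Q))) AND ((NOT P IMPLIES (P OR Q)) IMPLIES NOT R)   [eliminate IFF]
≡ (NOT NOT R OR (NOT P IMPLIES (P OR Q))) AND ((NOT P IMPLIES (P OR Q)) IMPLIES NOT R)   [eliminate IMPLIES]
≡ (NOT NOT R OR NOT NOT P OR P OR Q) AND ((NOT P IMPLIES (P OR Q)) IMPLIES NOT R)   [eliminate IMPLIES]
≡ (NOT NOT R OR NOT NOT P OR P OR Q) AND (NOT (NOT P IMPLIES (P OR Q)) OR NOT R)   [eliminate IMPLIES]
≡ (NOT NOT R OR NOT NOT P OR P OR Q) AND (NOT (NOT NOT P OR P OR Q) OR NOT R)   [eliminate IMPLIES]
≡ (R OR NOT NOT P OR P OR Q) AND (NOT (NOT NOT P OR P OR Q) OR NOT R)   [double negation]
≡ (R OR P OR P OR Q) AND (NOT (NOT NOT P OR P OR Q) OR NOT R)   [double negation]
≡ (R OR P OR P OR Q) AND ((NOT NOT NOT P AND NOT P AND NOT Q) OR NOT R)   [De Morgan]
≡ (R OR P OR P OR Q) AND ((NOT P AND NOT P AND NOT Q) OR NOT R)   [double negation]
≡ (R OR P OR P OR Q) AND (NOT P OR NOT R) AND (NOT P OR NOT R) AND (NOT Q OR NOT R)   [distribute OR over AND]
≡ (R OR P OR Q) AND (NOT P OR NOT R) AND (NOT Q OR NOT R)   [simplify]

(R OR P OR Q) AND (NOT P OR NOT R) AND (NOT Q OR NOT R)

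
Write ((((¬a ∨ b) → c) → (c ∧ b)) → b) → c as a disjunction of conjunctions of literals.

((((¬a ∨ b) → c) → (c ∧ b)) → b) → c
⇔ ¬((((¬a ∨ b) → c) → (c ∧ b)) → b) ∨ c   [eliminate →]
⇔ ¬(¬(((¬a ∨ b) → c) → (c ∧ b)) ∨ b) ∨ c   [eliminate →]
⇔ ¬(¬(¬((¬a ∨ b) → c) ∨ (c ∧ b)) ∨ b) ∨ c   [eliminate →]
⇔ ¬(¬(¬(¬(¬a ∨ b) ∨ c) ∨ (c ∧ b)) ∨ b) ∨ c   [eliminate →]
⇔ (¬¬(¬(¬(¬a ∨ b) ∨ c) ∨ (c ∧ b)) ∧ ¬b) ∨ c   [De Morgan]
⇔ ((¬(¬(¬a ∨ b) ∨ c) ∨ (c ∧ b)) ∧ ¬b) ∨ c   [double negation]
⇔ (((¬¬(¬a ∨ b) ∧ ¬c) ∨ (c ∧ b)) ∧ ¬b) ∨ c   [De Morgan]
⇔ ((((¬a ∨ b) ∧ ¬c) ∨ (c ∧ b)) ∧ ¬b) ∨ c   [double negation]
⇔ (¬a ∧ ¬c ∧ ¬b) ∨ (b ∧ ¬c ∧ ¬b) ∨ (c ∧ b ∧ ¬b) ∨ c   [distribute ∧ over ∨]
⇔ (¬a ∧ ¬c ∧ ¬b) ∨ c   [simplify]

(¬a ∧ ¬c ∧ ¬b) ∨ c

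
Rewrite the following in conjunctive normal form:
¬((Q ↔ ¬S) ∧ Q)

¬((Q ↔ ¬S) ∧ Q)
≡ ¬((Q → ¬S) ∧ (¬S → Q) ∧ Q)
≡ ¬((¬Q ∨ ¬S) ∧ (¬S → Q) ∧ Q)
≡ ¬((¬Q ∨ ¬S) ∧ (¬¬S ∨ Q) ∧ Q)
≡ ¬(¬Q ∨ ¬S) ∨ ¬(¬¬S ∨ Q) ∨ ¬Q
≡ (¬¬Q ∧ ¬¬S) ∨ ¬(¬¬S ∨ Q) ∨ ¬Q
≡ (Q ∧ ¬¬S) ∨ ¬(¬¬S ∨ Q) ∨ ¬Q
≡ (Q ∧ S) ∨ ¬(¬¬S ∨ Q) ∨ ¬Q
≡ (Q ∧ S) ∨ (¬¬¬S ∧ ¬Q) ∨ ¬Q
≡ (Q ∧ S) ∨ (¬S ∧ ¬Q) ∨ ¬Q
≡ (Q ∨ ¬S ∨ ¬Q) ∧ (Q ∨ ¬Q ∨ ¬Q) ∧ (S ∨ ¬S ∨ ¬Q) ∧ (S ∨ ¬Q ∨ ¬Q)
≡ S ∨ ¬Q

S ∨ ¬Q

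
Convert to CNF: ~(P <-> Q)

~(P <-> Q)
= ~((P -> Q) & (Q -> P))   [eliminate <->]
= ~((~P | Q) & (Q -> P))   [eliminate ->]
= ~((~P | Q) & (~Q | P))   [eliminate ->]
= ~(~P | Q) | ~(~Q | P)   [De Morgan]
= (~~P & ~Q) | ~(~Q | P)   [De Morgan]
= (P & ~Q) | ~(~Q | P)   [double negation]
= (P & ~Q) | (~~Q & ~P)   [De Morgan]
= (P & ~Q) | (Q & ~P)   [double negation]
= (P | Q) & (P | ~P) & (~Q | Q) & (~Q | ~P)   [distribute | over &]
= (P | Q) & (~Q | ~P)   [simplify]

(P | Q) & (~Q | ~P)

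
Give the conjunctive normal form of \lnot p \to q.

p \lor q

\lnot p \to q
≡ \lnot \lnot p \lor q   [eliminate \to]
≡ p \lor q   [double negation]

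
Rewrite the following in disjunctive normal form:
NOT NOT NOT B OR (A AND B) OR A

NOT NOT NOT B OR (A AND B) OR A
⇔ NOT B OR (A AND B) OR A   — double negation
⇔ NOT B OR A   — simplify

NOT B OR A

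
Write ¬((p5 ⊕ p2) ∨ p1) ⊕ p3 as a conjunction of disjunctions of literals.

(¬p5 ∨ p2 ∨ p3) ∧ (¬p2 ∨ p5 ∨ p3) ∧ (¬p1 ∨ p3) ∧ (p5 ∨ p2 ∨ p1 ∨ ¬p3) ∧ (¬p5 ∨ ¬p2 ∨ p1 ∨ ¬p3)

¬((p5 ⊕ p2) ∨ p1) ⊕ p3
≡ (¬((p5 ⊕ p2) ∨ p1) ∨ p3) ∧ ¬(¬((p5 ⊕ p2) ∨ p1) ∧ p3)   [expand ⊕]
≡ (¬(((p5 ∨ p2) ∧ ¬(p5 ∧ p2)) ∨ p1) ∨ p3) ∧ ¬(¬((p5 ⊕ p2) ∨ p1) ∧ p3)   [expand ⊕]
≡ (¬(((p5 ∨ p2) ∧ ¬(p5 ∧ p2)) ∨ p1) ∨ p3) ∧ ¬(¬(((p5 ∨ p2) ∧ ¬(p5 ∧ p2)) ∨ p1) ∧ p3)   [expand ⊕]
≡ ((¬((p5 ∨ p2) ∧ ¬(p5 ∧ p2)) ∧ ¬p1) ∨ p3) ∧ ¬(¬(((p5 ∨ p2) ∧ ¬(p5 ∧ p2)) ∨ p1) ∧ p3)   [De Morgan]
≡ (((¬(p5 ∨ p2) ∨ ¬¬(p5 ∧ p2)) ∧ ¬p1) ∨ p3) ∧ ¬(¬(((p5 ∨ p2) ∧ ¬(p5 ∧ p2)) ∨ p1) ∧ p3)   [De Morgan]
≡ ((((¬p5 ∧ ¬p2) ∨ ¬¬(p5 ∧ p2)) ∧ ¬p1) ∨ p3) ∧ ¬(¬(((p5 ∨ p2) ∧ ¬(p5 ∧ p2)) ∨ p1) ∧ p3)   [De Morgan]
≡ ((((¬p5 ∧ ¬p2) ∨ (p5 ∧ p2)) ∧ ¬p1) ∨ p3) ∧ ¬(¬(((p5 ∨ p2) ∧ ¬(p5 ∧ p2)) ∨ p1) ∧ p3)   [double negation]
≡ ((((¬p5 ∧ ¬p2) ∨ (p5 ∧ p2)) ∧ ¬p1) ∨ p3) ∧ (¬¬(((p5 ∨ p2) ∧ ¬(p5 ∧ p2)) ∨ p1) ∨ ¬p3)   [De Morgan]
≡ ((((¬p5 ∧ ¬p2) ∨ (p5 ∧ p2)) ∧ ¬p1) ∨ p3) ∧ (((p5 ∨ p2) ∧ ¬(p5 ∧ p2)) ∨ p1 ∨ ¬p3)   [double negation]
≡ ((((¬p5 ∧ ¬p2) ∨ (p5 ∧ p2)) ∧ ¬p1) ∨ p3) ∧ (((p5 ∨ p2) ∧ (¬p5 ∨ ¬p2)) ∨ p1 ∨ ¬p3)   [De Morgan]
≡ (¬p5 ∨ p5 ∨ p3) ∧ (¬p5 ∨ p2 ∨ p3) ∧ (¬p2 ∨ p5 ∨ p3) ∧ (¬p2 ∨ p2 ∨ p3) ∧ (¬p1 ∨ p3) ∧ (p5 ∨ p2 ∨ p1 ∨ ¬p3) ∧ (¬p5 ∨ ¬p2 ∨ p1 ∨ ¬p3)   [distribute ∨ over ∧]
≡ (¬p5 ∨ p2 ∨ p3) ∧ (¬p2 ∨ p5 ∨ p3) ∧ (¬p1 ∨ p3) ∧ (p5 ∨ p2 ∨ p1 ∨ ¬p3) ∧ (¬p5 ∨ ¬p2 ∨ p1 ∨ ¬p3)   [simplify]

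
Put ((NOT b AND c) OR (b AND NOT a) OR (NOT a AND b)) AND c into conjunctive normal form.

(NOT b OR NOT a) AND c

((NOT b AND c) OR (b AND NOT a) OR (NOT a AND b)) AND c
= (NOT b OR b OR NOT a) AND (NOT b OR b OR b) AND (NOT b OR NOT a OR NOT a) AND (NOT b OR NOT a OR b) AND (c OR b OR NOT a) AND (c OR b OR b) AND (c OR NOT a OR NOT a) AND (c OR NOT a OR b) AND c
= (NOT b OR NOT a) AND c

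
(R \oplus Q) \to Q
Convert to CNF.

\lnot R \lor Q

(R \oplus Q) \to Q
⇔ \lnot (R \oplus Q) \lor Q
⇔ \lnot ((R \lor Q) \land \lnot (R \land Q)) \lor Q
⇔ \lnot (R \lor Q) \lor \lnot \lnot (R \land Q) \lor Q
⇔ (\lnot R \land \lnot Q) \lor \lnot \lnot (R \land Q) \lor Q
⇔ (\lnot R \land \lnot Q) \lor (R \land Q) \lor Q
⇔ (\lnot R \lor R \lor Q) \land (\lnot R \lor Q \lor Q) \land (\lnot Q \lor R \lor Q) \land (\lnot Q \lor Q \lor Q)
⇔ \lnot R \lor Q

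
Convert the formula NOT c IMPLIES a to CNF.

NOT c IMPLIES a
= NOT NOT c OR a   (eliminate IMPLIES)
= c OR a   (double negation)

c OR a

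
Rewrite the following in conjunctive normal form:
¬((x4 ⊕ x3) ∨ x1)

¬((x4 ⊕ x3) ∨ x1)
= ¬(((x4 ∨ x3) ∧ ¬(x4 ∧ x3)) ∨ x1)   [expand ⊕]
= ¬((x4 ∨ x3) ∧ ¬(x4 ∧ x3)) ∧ ¬x1   [De Morgan]
= (¬(x4 ∨ x3) ∨ ¬¬(x4 ∧ x3)) ∧ ¬x1   [De Morgan]
= ((¬x4 ∧ ¬x3) ∨ ¬¬(x4 ∧ x3)) ∧ ¬x1   [De Morgan]
= ((¬x4 ∧ ¬x3) ∨ (x4 ∧ x3)) ∧ ¬x1   [double negation]
= (¬x4 ∨ x4) ∧ (¬x4 ∨ x3) ∧ (¬x3 ∨ x4) ∧ (¬x3 ∨ x3) ∧ ¬x1   [distribute ∨ over ∧]
= (¬x4 ∨ x3) ∧ (¬x3 ∨ x4) ∧ ¬x1   [simplify]

(¬x4 ∨ x3) ∧ (¬x3 ∨ x4) ∧ ¬x1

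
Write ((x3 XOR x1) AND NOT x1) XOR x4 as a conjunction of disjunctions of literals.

((x3 XOR x1) AND NOT x1) XOR x4
≡ (((x3 XOR x1) AND NOT x1) OR x4) AND NOT ((x3 XOR x1) AND NOT x1 AND x4)   (expand XOR)
≡ (((x3 OR x1) AND NOT (x3 AND x1) AND NOT x1) OR x4) AND NOT ((x3 XOR x1) AND NOT x1 AND x4)   (expand XOR)
≡ (((x3 OR x1) AND NOT (x3 AND x1) AND NOT x1) OR x4) AND NOT ((x3 OR x1) AND NOT (x3 AND x1) AND NOT x1 AND x4)   (expand XOR)
≡ (((x3 OR x1) AND (NOT x3 OR NOT x1) AND NOT x1) OR x4) AND NOT ((x3 OR x1) AND NOT (x3 AND x1) AND NOT x1 AND x4)   (De Morgan)
≡ (((x3 OR x1) AND (NOT x3 OR NOT x1) AND NOT x1) OR x4) AND (NOT (x3 OR x1) OR NOT NOT (x3 AND x1) OR NOT NOT x1 OR NOT x4)   (De Morgan)
≡ (((x3 OR x1) AND (NOT x3 OR NOT x1) AND NOT x1) OR x4) AND ((NOT x3 AND NOT x1) OR NOT NOT (x3 AND x1) OR NOT NOT x1 OR NOT x4)   (De Morgan)
≡ (((x3 OR x1) AND (NOT x3 OR NOT x1) AND NOT x1) OR x4) AND ((NOT x3 AND NOT x1) OR (x3 AND x1) OR NOT NOT x1 OR NOT x4)   (double negation)
≡ (((x3 OR x1) AND (NOT x3 OR NOT x1) AND NOT x1) OR x4) AND ((NOT x3 AND NOT x1) OR (x3 AND x1) OR x1 OR NOT x4)   (double negation)
≡ (x3 OR x1 OR x4) AND (NOT x3 OR NOT x1 OR x4) AND (NOT x1 OR x4) AND (NOT x3 OR x3 OR x1 OR NOT x4) AND (NOT x3 OR x1 OR x1 OR NOT x4) AND (NOT x1 OR x3 OR x1 OR NOT x4) AND (NOT x1 OR x1 OR x1 OR NOT x4)   (distribute OR over AND)
≡ (x3 OR x1 OR x4) AND (NOT x1 OR x4) AND (NOT x3 OR x1 OR NOT x4)   (simplify)

(x3 OR x1 OR x4) AND (NOT x1 OR x4) AND (NOT x3 OR x1 OR NOT x4)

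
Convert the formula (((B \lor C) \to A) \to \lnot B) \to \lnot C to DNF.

(((B \lor C) \to A) \to \lnot B) \to \lnot C
⇔ \lnot (((B \lor C) \to A) \to \lnot B) \lor \lnot C
⇔ \lnot (\lnot ((B \lor C) \to A) \lor \lnot B) \lor \lnot C
⇔ \lnot (\lnot (\lnot (B \lor C) \lor A) \lor \lnot B) \lor \lnot C
⇔ (\lnot \lnot (\lnot (B \lor C) \lor A) \land \lnot \lnot B) \lor \lnot C
⇔ ((\lnot (B \lor C) \lor A) \land \lnot \lnot B) \lor \lnot C
⇔ (((\lnot B \land \lnot C) \lor A) \land \lnot \lnot B) \lor \lnot C
⇔ (((\lnot B \land \lnot C) \lor A) \land B) \lor \lnot C
⇔ (\lnot B \land \lnot C \land B) \lor (A \land B) \lor \lnot C
⇔ (A \land B) \lor \lnot C

(A \land B) \lor \lnot C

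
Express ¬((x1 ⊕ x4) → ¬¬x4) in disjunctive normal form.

¬((x1 ⊕ x4) → ¬¬x4)
≡ ¬(¬(x1 ⊕ x4) ∨ ¬¬x4)   [eliminate →]
≡ ¬(¬((x1 ∧ ¬x4) ∨ (¬x1 ∧ x4)) ∨ ¬¬x4)   [expand ⊕]
≡ ¬¬((x1 ∧ ¬x4) ∨ (¬x1 ∧ x4)) ∧ ¬¬¬x4   [De Morgan]
≡ ((x1 ∧ ¬x4) ∨ (¬x1 ∧ x4)) ∧ ¬¬¬x4   [double negation]
≡ ((x1 ∧ ¬x4) ∨ (¬x1 ∧ x4)) ∧ ¬x4   [double negation]
≡ (x1 ∧ ¬x4 ∧ ¬x4) ∨ (¬x1 ∧ x4 ∧ ¬x4)   [distribute ∧ over ∨]
≡ x1 ∧ ¬x4   [simplify]

x1 ∧ ¬x4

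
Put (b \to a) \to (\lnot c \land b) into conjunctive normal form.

b \land (\lnot a \lor \lnot c)

(b \to a) \to (\lnot c \land b)
≡ \lnot (b \to a) \lor (\lnot c \land b)   [eliminate \to]
≡ \lnot (\lnot b \lor a) \lor (\lnot c \land b)   [eliminate \to]
≡ (\lnot \lnot b \land \lnot a) \lor (\lnot c \land b)   [De Morgan]
≡ (b \land \lnot a) \lor (\lnot c \land b)   [double negation]
≡ (b \lor \lnot c) \land (b \lor b) \land (\lnot a \lor \lnot c) \land (\lnot a \lor b)   [distribute \lor over \land]
≡ b \land (\lnot a \lor \lnot c)   [simplify]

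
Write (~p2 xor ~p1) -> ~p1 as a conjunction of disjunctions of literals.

(~p2 xor ~p1) -> ~p1
= ~(~p2 xor ~p1) | ~p1   [eliminate ->]
= ~((~p2 | ~p1) & ~(~p2 & ~p1)) | ~p1   [expand xor]
= ~(~p2 | ~p1) | ~~(~p2 & ~p1) | ~p1   [De Morgan]
= (~~p2 & ~~p1) | ~~(~p2 & ~p1) | ~p1   [De Morgan]
= (p2 & ~~p1) | ~~(~p2 & ~p1) | ~p1   [double negation]
= (p2 & p1) | ~~(~p2 & ~p1) | ~p1   [double negation]
= (p2 & p1) | (~p2 & ~p1) | ~p1   [double negation]
= (p2 | ~p2 | ~p1) & (p2 | ~p1 | ~p1) & (p1 | ~p2 | ~p1) & (p1 | ~p1 | ~p1)   [distribute | over &]
= p2 | ~p1   [simplify]

p2 | ~p1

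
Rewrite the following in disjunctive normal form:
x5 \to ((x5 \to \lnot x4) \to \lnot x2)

\lnot x5 \lor (x5 \land x4) \lor \lnot x2

x5 \to ((x5 \to \lnot x4) \to \lnot x2)
= \lnot x5 \lor ((x5 \to \lnot x4) \to \lnot x2)   — eliminate \to
= \lnot x5 \lor \lnot (x5 \to \lnot x4) \lor \lnot x2   — eliminate \to
= \lnot x5 \lor \lnot (\lnot x5 \lor \lnot x4) \lor \lnot x2   — eliminate \to
= \lnot x5 \lor (\lnot \lnot x5 \land \lnot \lnot x4) \lor \lnot x2   — De Morgan
= \lnot x5 \lor (x5 \land \lnot \lnot x4) \lor \lnot x2   — double negation
= \lnot x5 \lor (x5 \land x4) \lor \lnot x2   — double negation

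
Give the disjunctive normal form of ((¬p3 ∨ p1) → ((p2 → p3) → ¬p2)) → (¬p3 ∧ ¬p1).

((¬p3 ∨ p1) → ((p2 → p3) → ¬p2)) → (¬p3 ∧ ¬p1)
⇔ ¬((¬p3 ∨ p1) → ((p2 → p3) → ¬p2)) ∨ (¬p3 ∧ ¬p1)   [eliminate →]
⇔ ¬(¬(¬p3 ∨ p1) ∨ ((p2 → p3) → ¬p2)) ∨ (¬p3 ∧ ¬p1)   [eliminate →]
⇔ ¬(¬(¬p3 ∨ p1) ∨ ¬(p2 → p3) ∨ ¬p2) ∨ (¬p3 ∧ ¬p1)   [eliminate →]
⇔ ¬(¬(¬p3 ∨ p1) ∨ ¬(¬p2 ∨ p3) ∨ ¬p2) ∨ (¬p3 ∧ ¬p1)   [eliminate →]
⇔ (¬¬(¬p3 ∨ p1) ∧ ¬¬(¬p2 ∨ p3) ∧ ¬¬p2) ∨ (¬p3 ∧ ¬p1)   [De Morgan]
⇔ ((¬p3 ∨ p1) ∧ ¬¬(¬p2 ∨ p3) ∧ ¬¬p2) ∨ (¬p3 ∧ ¬p1)   [double negation]
⇔ ((¬p3 ∨ p1) ∧ (¬p2 ∨ p3) ∧ ¬¬p2) ∨ (¬p3 ∧ ¬p1)   [double negation]
⇔ ((¬p3 ∨ p1) ∧ (¬p2 ∨ p3) ∧ p2) ∨ (¬p3 ∧ ¬p1)   [double negation]
⇔ (¬p3 ∧ ¬p2 ∧ p2) ∨ (¬p3 ∧ p3 ∧ p2) ∨ (p1 ∧ ¬p2 ∧ p2) ∨ (p1 ∧ p3 ∧ p2) ∨ (¬p3 ∧ ¬p1)   [distribute ∧ over ∨]
⇔ (p1 ∧ p3 ∧ p2) ∨ (¬p3 ∧ ¬p1)   [simplify]

(p1 ∧ p3 ∧ p2) ∨ (¬p3 ∧ ¬p1)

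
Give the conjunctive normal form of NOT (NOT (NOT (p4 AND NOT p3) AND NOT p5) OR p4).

NOT p5 AND NOT p4

NOT (NOT (NOT (p4 AND NOT p3) AND NOT p5) OR p4)
≡ NOT NOT (NOT (p4 AND NOT p3) AND NOT p5) AND NOT p4   [De Morgan]
≡ NOT (p4 AND NOT p3) AND NOT p5 AND NOT p4   [double negation]
≡ (NOT p4 OR NOT NOT p3) AND NOT p5 AND NOT p4   [De Morgan]
≡ (NOT p4 OR p3) AND NOT p5 AND NOT p4   [double negation]
≡ NOT p5 AND NOT p4   [simplify]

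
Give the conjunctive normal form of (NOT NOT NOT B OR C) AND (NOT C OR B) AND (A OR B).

(NOT NOT NOT B OR C) AND (NOT C OR B) AND (A OR B)
= (NOT B OR C) AND (NOT C OR B) AND (A OR B)   — double negation

(NOT B OR C) AND (NOT C OR B) AND (A OR B)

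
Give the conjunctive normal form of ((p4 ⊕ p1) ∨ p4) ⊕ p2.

((p4 ⊕ p1) ∨ p4) ⊕ p2
= ((p4 ⊕ p1) ∨ p4 ∨ p2) ∧ ¬(((p4 ⊕ p1) ∨ p4) ∧ p2)
= (((p4 ∨ p1) ∧ ¬(p4 ∧ p1)) ∨ p4 ∨ p2) ∧ ¬(((p4 ⊕ p1) ∨ p4) ∧ p2)
= (((p4 ∨ p1) ∧ ¬(p4 ∧ p1)) ∨ p4 ∨ p2) ∧ ¬((((p4 ∨ p1) ∧ ¬(p4 ∧ p1)) ∨ p4) ∧ p2)
= (((p4 ∨ p1) ∧ (¬p4 ∨ ¬p1)) ∨ p4 ∨ p2) ∧ ¬((((p4 ∨ p1) ∧ ¬(p4 ∧ p1)) ∨ p4) ∧ p2)
= (((p4 ∨ p1) ∧ (¬p4 ∨ ¬p1)) ∨ p4 ∨ p2) ∧ (¬(((p4 ∨ p1) ∧ ¬(p4 ∧ p1)) ∨ p4) ∨ ¬p2)
= (((p4 ∨ p1) ∧ (¬p4 ∨ ¬p1)) ∨ p4 ∨ p2) ∧ ((¬((p4 ∨ p1) ∧ ¬(p4 ∧ p1)) ∧ ¬p4) ∨ ¬p2)
= (((p4 ∨ p1) ∧ (¬p4 ∨ ¬p1)) ∨ p4 ∨ p2) ∧ (((¬(p4 ∨ p1) ∨ ¬¬(p4 ∧ p1)) ∧ ¬p4) ∨ ¬p2)
= (((p4 ∨ p1) ∧ (¬p4 ∨ ¬p1)) ∨ p4 ∨ p2) ∧ ((((¬p4 ∧ ¬p1) ∨ ¬¬(p4 ∧ p1)) ∧ ¬p4) ∨ ¬p2)
= (((p4 ∨ p1) ∧ (¬p4 ∨ ¬p1)) ∨ p4 ∨ p2) ∧ ((((¬p4 ∧ ¬p1) ∨ (p4 ∧ p1)) ∧ ¬p4) ∨ ¬p2)
= (p4 ∨ p1 ∨ p4 ∨ p2) ∧ (¬p4 ∨ ¬p1 ∨ p4 ∨ p2) ∧ (¬p4 ∨ p4 ∨ ¬p2) ∧ (¬p4 ∨ p1 ∨ ¬p2) ∧ (¬p1 ∨ p4 ∨ ¬p2) ∧ (¬p1 ∨ p1 ∨ ¬p2) ∧ (¬p4 ∨ ¬p2)
= (p4 ∨ p1 ∨ p2) ∧ (¬p1 ∨ p4 ∨ ¬p2) ∧ (¬p4 ∨ ¬p2)

(p4 ∨ p1 ∨ p2) ∧ (¬p1 ∨ p4 ∨ ¬p2) ∧ (¬p4 ∨ ¬p2)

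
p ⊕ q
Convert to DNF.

(p ∧ ¬q) ∨ (¬p ∧ q)

p ⊕ q
⇔ (p ∧ ¬q) ∨ (¬p ∧ q)   (expand ⊕)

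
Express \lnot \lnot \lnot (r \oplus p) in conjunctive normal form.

\lnot \lnot \lnot (r \oplus p)
= \lnot \lnot \lnot ((r \lor p) \land \lnot (r \land p))   — expand \oplus
= \lnot ((r \lor p) \land \lnot (r \land p))   — double negation
= \lnot (r \lor p) \lor \lnot \lnot (r \land p)   — De Morgan
= (\lnot r \land \lnot p) \lor \lnot \lnot (r \land p)   — De Morgan
= (\lnot r \land \lnot p) \lor (r \land p)   — double negation
= (\lnot r \lor r) \land (\lnot r \lor p) \land (\lnot p \lor r) \land (\lnot p \lor p)   — distribute \lor over \land
= (\lnot r \lor p) \land (\lnot p \lor r)   — simplify

(\lnot r \lor p) \land (\lnot p \lor r)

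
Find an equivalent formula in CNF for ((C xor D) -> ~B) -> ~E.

(C | D | ~E) & (~C | ~D | ~E) & (B | ~E)

((C xor D) -> ~B) -> ~E
⇔ ~((C xor D) -> ~B) | ~E   (eliminate ->)
⇔ ~(~(C xor D) | ~B) | ~E   (eliminate ->)
⇔ ~(~((C | D) & ~(C & D)) | ~B) | ~E   (expand xor)
⇔ (~~((C | D) & ~(C & D)) & ~~B) | ~E   (De Morgan)
⇔ ((C | D) & ~(C & D) & ~~B) | ~E   (double negation)
⇔ ((C | D) & (~C | ~D) & ~~B) | ~E   (De Morgan)
⇔ ((C | D) & (~C | ~D) & B) | ~E   (double negation)
⇔ (C | D | ~E) & (~C | ~D | ~E) & (B | ~E)   (distribute | over &)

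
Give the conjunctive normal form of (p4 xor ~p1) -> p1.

p1 | p4

(p4 xor ~p1) -> p1
⇔ ~(p4 xor ~p1) | p1   [eliminate ->]
⇔ ~((p4 | ~p1) & ~(p4 & ~p1)) | p1   [expand xor]
⇔ ~(p4 | ~p1) | ~~(p4 & ~p1) | p1   [De Morgan]
⇔ (~p4 & ~~p1) | ~~(p4 & ~p1) | p1   [De Morgan]
⇔ (~p4 & p1) | ~~(p4 & ~p1) | p1   [double negation]
⇔ (~p4 & p1) | (p4 & ~p1) | p1   [double negation]
⇔ (~p4 | p4 | p1) & (~p4 | ~p1 | p1) & (p1 | p4 | p1) & (p1 | ~p1 | p1)   [distribute | over &]
⇔ p1 | p4   [simplify]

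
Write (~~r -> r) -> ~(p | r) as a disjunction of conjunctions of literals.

~p & ~r

(~~r -> r) -> ~(p | r)
⇔ ~(~~r -> r) | ~(p | r)   [eliminate ->]
⇔ ~(~~~r | r) | ~(p | r)   [eliminate ->]
⇔ (~~~~r & ~r) | ~(p | r)   [De Morgan]
⇔ (~~r & ~r) | ~(p | r)   [double negation]
⇔ (r & ~r) | ~(p | r)   [double negation]
⇔ (r & ~r) | (~p & ~r)   [De Morgan]
⇔ ~p & ~r   [simplify]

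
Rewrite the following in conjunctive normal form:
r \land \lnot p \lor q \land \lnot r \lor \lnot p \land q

r \land \lnot p \lor q \land \lnot r \lor \lnot p \land q
= (r \lor q \lor \lnot p) \land (r \lor q \lor q) \land (r \lor \lnot r \lor \lnot p) \land (r \lor \lnot r \lor q) \land (\lnot p \lor q \lor \lnot p) \land (\lnot p \lor q \lor q) \land (\lnot p \lor \lnot r \lor \lnot p) \land (\lnot p \lor \lnot r \lor q)   (distribute \lor over \land)
= (r \lor q) \land (\lnot p \lor q) \land (\lnot p \lor \lnot r)   (simplify)

(r \lor q) \land (\lnot p \lor q) \land (\lnot p \lor \lnot r)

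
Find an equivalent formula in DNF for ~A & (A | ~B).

~A & ~B

~A & (A | ~B)
≡ (~A & A) | (~A & ~B)   [distribute & over |]
≡ ~A & ~B   [simplify]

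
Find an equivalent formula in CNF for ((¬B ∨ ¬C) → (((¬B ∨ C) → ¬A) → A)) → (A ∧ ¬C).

(¬B ∨ ¬C) ∧ (¬C ∨ ¬A)

((¬B ∨ ¬C) → (((¬B ∨ C) → ¬A) → A)) → (A ∧ ¬C)
≡ ¬((¬B ∨ ¬C) → (((¬B ∨ C) → ¬A) → A)) ∨ (A ∧ ¬C)   [eliminate →]
≡ ¬(¬(¬B ∨ ¬C) ∨ (((¬B ∨ C) → ¬A) → A)) ∨ (A ∧ ¬C)   [eliminate →]
≡ ¬(¬(¬B ∨ ¬C) ∨ ¬((¬B ∨ C) → ¬A) ∨ A) ∨ (A ∧ ¬C)   [eliminate →]
≡ ¬(¬(¬B ∨ ¬C) ∨ ¬(¬(¬B ∨ C) ∨ ¬A) ∨ A) ∨ (A ∧ ¬C)   [eliminate →]
≡ (¬¬(¬B ∨ ¬C) ∧ ¬¬(¬(¬B ∨ C) ∨ ¬A) ∧ ¬A) ∨ (A ∧ ¬C)   [De Morgan]
≡ ((¬B ∨ ¬C) ∧ ¬¬(¬(¬B ∨ C) ∨ ¬A) ∧ ¬A) ∨ (A ∧ ¬C)   [double negation]
≡ ((¬B ∨ ¬C) ∧ (¬(¬B ∨ C) ∨ ¬A) ∧ ¬A) ∨ (A ∧ ¬C)   [double negation]
≡ ((¬B ∨ ¬C) ∧ ((¬¬B ∧ ¬C) ∨ ¬A) ∧ ¬A) ∨ (A ∧ ¬C)   [De Morgan]
≡ ((¬B ∨ ¬C) ∧ ((B ∧ ¬C) ∨ ¬A) ∧ ¬A) ∨ (A ∧ ¬C)   [double negation]
≡ (¬B ∨ ¬C ∨ A) ∧ (¬B ∨ ¬C ∨ ¬C) ∧ (B ∨ ¬A ∨ A) ∧ (B ∨ ¬A ∨ ¬C) ∧ (¬C ∨ ¬A ∨ A) ∧ (¬C ∨ ¬A ∨ ¬C) ∧ (¬A ∨ A) ∧ (¬A ∨ ¬C)   [distribute ∨ over ∧]
≡ (¬B ∨ ¬C) ∧ (¬C ∨ ¬A)   [simplify]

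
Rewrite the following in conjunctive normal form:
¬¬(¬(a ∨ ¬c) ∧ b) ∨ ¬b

¬¬(¬(a ∨ ¬c) ∧ b) ∨ ¬b
⇔ (¬(a ∨ ¬c) ∧ b) ∨ ¬b   [double negation]
⇔ (¬a ∧ ¬¬c ∧ b) ∨ ¬b   [De Morgan]
⇔ (¬a ∧ c ∧ b) ∨ ¬b   [double negation]
⇔ (¬a ∨ ¬b) ∧ (c ∨ ¬b) ∧ (b ∨ ¬b)   [distribute ∨ over ∧]
⇔ (¬a ∨ ¬b) ∧ (c ∨ ¬b)   [simplify]

(¬a ∨ ¬b) ∧ (c ∨ ¬b)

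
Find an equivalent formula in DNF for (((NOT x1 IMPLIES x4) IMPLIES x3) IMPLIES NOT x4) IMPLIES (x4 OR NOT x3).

(((NOT x1 IMPLIES x4) IMPLIES x3) IMPLIES NOT x4) IMPLIES (x4 OR NOT x3)
≡ NOT (((NOT x1 IMPLIES x4) IMPLIES x3) IMPLIES NOT x4) OR x4 OR NOT x3   [eliminate IMPLIES]
≡ NOT (NOT ((NOT x1 IMPLIES x4) IMPLIES x3) OR NOT x4) OR x4 OR NOT x3   [eliminate IMPLIES]
≡ NOT (NOT (NOT (NOT x1 IMPLIES x4) OR x3) OR NOT x4) OR x4 OR NOT x3   [eliminate IMPLIES]
≡ NOT (NOT (NOT (NOT NOT x1 OR x4) OR x3) OR NOT x4) OR x4 OR NOT x3   [eliminate IMPLIES]
≡ (NOT NOT (NOT (NOT NOT x1 OR x4) OR x3) AND NOT NOT x4) OR x4 OR NOT x3   [De Morgan]
≡ ((NOT (NOT NOT x1 OR x4) OR x3) AND NOT NOT x4) OR x4 OR NOT x3   [double negation]
≡ (((NOT NOT NOT x1 AND NOT x4) OR x3) AND NOT NOT x4) OR x4 OR NOT x3   [De Morgan]
≡ (((NOT x1 AND NOT x4) OR x3) AND NOT NOT x4) OR x4 OR NOT x3   [double negation]
≡ (((NOT x1 AND NOT x4) OR x3) AND x4) OR x4 OR NOT x3   [double negation]
≡ (NOT x1 AND NOT x4 AND x4) OR (x3 AND x4) OR x4 OR NOT x3   [distribute AND over OR]
≡ x4 OR NOT x3   [simplify]

x4 OR NOT x3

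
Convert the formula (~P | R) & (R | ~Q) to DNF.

(~P | R) & (R | ~Q)
≡ (~P & R) | (~P & ~Q) | (R & R) | (R & ~Q)   [distribute & over |]
≡ (~P & ~Q) | R   [simplify]

(~P & ~Q) | R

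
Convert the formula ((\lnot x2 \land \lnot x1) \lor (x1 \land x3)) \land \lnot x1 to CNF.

(\lnot x2 \lor x1) \land (\lnot x2 \lor x3) \land \lnot x1

((\lnot x2 \land \lnot x1) \lor (x1 \land x3)) \land \lnot x1
= (\lnot x2 \lor x1) \land (\lnot x2 \lor x3) \land (\lnot x1 \lor x1) \land (\lnot x1 \lor x3) \land \lnot x1   [distribute \lor over \land]
= (\lnot x2 \lor x1) \land (\lnot x2 \lor x3) \land \lnot x1   [simplify]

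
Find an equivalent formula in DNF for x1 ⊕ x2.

x1 ⊕ x2
≡ (x1 ∧ ¬x2) ∨ (¬x1 ∧ x2)

(x1 ∧ ¬x2) ∨ (¬x1 ∧ x2)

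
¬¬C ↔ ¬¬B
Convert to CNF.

(¬C ∨ B) ∧ (¬B ∨ C)

¬¬C ↔ ¬¬B
= (¬¬C → ¬¬B) ∧ (¬¬B → ¬¬C)
= (¬¬¬C ∨ ¬¬B) ∧ (¬¬B → ¬¬C)
= (¬¬¬C ∨ ¬¬B) ∧ (¬¬¬B ∨ ¬¬C)
= (¬C ∨ ¬¬B) ∧ (¬¬¬B ∨ ¬¬C)
= (¬C ∨ B) ∧ (¬¬¬B ∨ ¬¬C)
= (¬C ∨ B) ∧ (¬B ∨ ¬¬C)
= (¬C ∨ B) ∧ (¬B ∨ C)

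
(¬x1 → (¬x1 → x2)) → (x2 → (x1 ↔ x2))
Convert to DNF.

¬x2 ∨ (x2 ∧ x1)

(¬x1 → (¬x1 → x2)) → (x2 → (x1 ↔ x2))
⇔ ¬(¬x1 → (¬x1 → x2)) ∨ (x2 → (x1 ↔ x2))   [eliminate →]
⇔ ¬(¬¬x1 ∨ (¬x1 → x2)) ∨ (x2 → (x1 ↔ x2))   [eliminate →]
⇔ ¬(¬¬x1 ∨ ¬¬x1 ∨ x2) ∨ (x2 → (x1 ↔ x2))   [eliminate →]
⇔ ¬(¬¬x1 ∨ ¬¬x1 ∨ x2) ∨ ¬x2 ∨ (x1 ↔ x2)   [eliminate →]
⇔ ¬(¬¬x1 ∨ ¬¬x1 ∨ x2) ∨ ¬x2 ∨ ((x1 → x2) ∧ (x2 → x1))   [eliminate ↔]
⇔ ¬(¬¬x1 ∨ ¬¬x1 ∨ x2) ∨ ¬x2 ∨ ((¬x1 ∨ x2) ∧ (x2 → x1))   [eliminate →]
⇔ ¬(¬¬x1 ∨ ¬¬x1 ∨ x2) ∨ ¬x2 ∨ ((¬x1 ∨ x2) ∧ (¬x2 ∨ x1))   [eliminate →]
⇔ (¬¬¬x1 ∧ ¬¬¬x1 ∧ ¬x2) ∨ ¬x2 ∨ ((¬x1 ∨ x2) ∧ (¬x2 ∨ x1))   [De Morgan]
⇔ (¬x1 ∧ ¬¬¬x1 ∧ ¬x2) ∨ ¬x2 ∨ ((¬x1 ∨ x2) ∧ (¬x2 ∨ x1))   [double negation]
⇔ (¬x1 ∧ ¬x1 ∧ ¬x2) ∨ ¬x2 ∨ ((¬x1 ∨ x2) ∧ (¬x2 ∨ x1))   [double negation]
⇔ (¬x1 ∧ ¬x1 ∧ ¬x2) ∨ ¬x2 ∨ (¬x1 ∧ ¬x2) ∨ (¬x1 ∧ x1) ∨ (x2 ∧ ¬x2) ∨ (x2 ∧ x1)   [distribute ∧ over ∨]
⇔ ¬x2 ∨ (x2 ∧ x1)   [simplify]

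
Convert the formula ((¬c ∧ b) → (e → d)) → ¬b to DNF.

((¬c ∧ b) → (e → d)) → ¬b
≡ ¬((¬c ∧ b) → (e → d)) ∨ ¬b
≡ ¬(¬(¬c ∧ b) ∨ (e → d)) ∨ ¬b
≡ ¬(¬(¬c ∧ b) ∨ ¬e ∨ d) ∨ ¬b
≡ (¬¬(¬c ∧ b) ∧ ¬¬e ∧ ¬d) ∨ ¬b
≡ (¬c ∧ b ∧ ¬¬e ∧ ¬d) ∨ ¬b
≡ (¬c ∧ b ∧ e ∧ ¬d) ∨ ¬b

(¬c ∧ b ∧ e ∧ ¬d) ∨ ¬b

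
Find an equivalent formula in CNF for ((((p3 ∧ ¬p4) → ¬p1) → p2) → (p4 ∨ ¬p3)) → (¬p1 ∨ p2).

(p3 ∨ p2 ∨ ¬p1) ∧ (¬p4 ∨ p2 ∨ ¬p1)

((((p3 ∧ ¬p4) → ¬p1) → p2) → (p4 ∨ ¬p3)) → (¬p1 ∨ p2)
= ¬((((p3 ∧ ¬p4) → ¬p1) → p2) → (p4 ∨ ¬p3)) ∨ ¬p1 ∨ p2   [eliminate →]
= ¬(¬(((p3 ∧ ¬p4) → ¬p1) → p2) ∨ p4 ∨ ¬p3) ∨ ¬p1 ∨ p2   [eliminate →]
= ¬(¬(¬((p3 ∧ ¬p4) → ¬p1) ∨ p2) ∨ p4 ∨ ¬p3) ∨ ¬p1 ∨ p2   [eliminate →]
= ¬(¬(¬(¬(p3 ∧ ¬p4) ∨ ¬p1) ∨ p2) ∨ p4 ∨ ¬p3) ∨ ¬p1 ∨ p2   [eliminate →]
= (¬¬(¬(¬(p3 ∧ ¬p4) ∨ ¬p1) ∨ p2) ∧ ¬p4 ∧ ¬¬p3) ∨ ¬p1 ∨ p2   [De Morgan]
= ((¬(¬(p3 ∧ ¬p4) ∨ ¬p1) ∨ p2) ∧ ¬p4 ∧ ¬¬p3) ∨ ¬p1 ∨ p2   [double negation]
= (((¬¬(p3 ∧ ¬p4) ∧ ¬¬p1) ∨ p2) ∧ ¬p4 ∧ ¬¬p3) ∨ ¬p1 ∨ p2   [De Morgan]
= (((p3 ∧ ¬p4 ∧ ¬¬p1) ∨ p2) ∧ ¬p4 ∧ ¬¬p3) ∨ ¬p1 ∨ p2   [double negation]
= (((p3 ∧ ¬p4 ∧ p1) ∨ p2) ∧ ¬p4 ∧ ¬¬p3) ∨ ¬p1 ∨ p2   [double negation]
= (((p3 ∧ ¬p4 ∧ p1) ∨ p2) ∧ ¬p4 ∧ p3) ∨ ¬p1 ∨ p2   [double negation]
= (p3 ∨ p2 ∨ ¬p1 ∨ p2) ∧ (¬p4 ∨ p2 ∨ ¬p1 ∨ p2) ∧ (p1 ∨ p2 ∨ ¬p1 ∨ p2) ∧ (¬p4 ∨ ¬p1 ∨ p2) ∧ (p3 ∨ ¬p1 ∨ p2)   [distribute ∨ over ∧]
= (p3 ∨ p2 ∨ ¬p1) ∧ (¬p4 ∨ p2 ∨ ¬p1)   [simplify]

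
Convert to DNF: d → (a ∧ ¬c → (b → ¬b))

d → (a ∧ ¬c → (b → ¬b))
= ¬d ∨ (a ∧ ¬c → (b → ¬b))   (eliminate →)
= ¬d ∨ ¬(a ∧ ¬c) ∨ (b → ¬b)   (eliminate →)
= ¬d ∨ ¬(a ∧ ¬c) ∨ ¬b ∨ ¬b   (eliminate →)
= ¬d ∨ ¬a ∨ ¬¬c ∨ ¬b ∨ ¬b   (De Morgan)
= ¬d ∨ ¬a ∨ c ∨ ¬b ∨ ¬b   (double negation)
= ¬d ∨ ¬a ∨ c ∨ ¬b   (simplify)

¬d ∨ ¬a ∨ c ∨ ¬b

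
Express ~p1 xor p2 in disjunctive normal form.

~p1 xor p2
≡ (~p1 & ~p2) | (~~p1 & p2)   [expand xor]
≡ (~p1 & ~p2) | (p1 & p2)   [double negation]

(~p1 & ~p2) | (p1 & p2)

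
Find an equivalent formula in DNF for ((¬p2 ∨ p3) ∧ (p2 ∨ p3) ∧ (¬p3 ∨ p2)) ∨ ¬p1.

(p3 ∧ p2) ∨ ¬p1

((¬p2 ∨ p3) ∧ (p2 ∨ p3) ∧ (¬p3 ∨ p2)) ∨ ¬p1
= (¬p2 ∧ p2 ∧ ¬p3) ∨ (¬p2 ∧ p2 ∧ p2) ∨ (¬p2 ∧ p3 ∧ ¬p3) ∨ (¬p2 ∧ p3 ∧ p2) ∨ (p3 ∧ p2 ∧ ¬p3) ∨ (p3 ∧ p2 ∧ p2) ∨ (p3 ∧ p3 ∧ ¬p3) ∨ (p3 ∧ p3 ∧ p2) ∨ ¬p1   (distribute ∧ over ∨)
= (p3 ∧ p2) ∨ ¬p1   (simplify)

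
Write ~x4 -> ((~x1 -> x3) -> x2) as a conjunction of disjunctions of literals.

(x4 | ~x1 | x2) & (x4 | ~x3 | x2)

~x4 -> ((~x1 -> x3) -> x2)
≡ ~~x4 | ((~x1 -> x3) -> x2)   [eliminate ->]
≡ ~~x4 | ~(~x1 -> x3) | x2   [eliminate ->]
≡ ~~x4 | ~(~~x1 | x3) | x2   [eliminate ->]
≡ x4 | ~(~~x1 | x3) | x2   [double negation]
≡ x4 | (~~~x1 & ~x3) | x2   [De Morgan]
≡ x4 | (~x1 & ~x3) | x2   [double negation]
≡ (x4 | ~x1 | x2) & (x4 | ~x3 | x2)   [distribute | over &]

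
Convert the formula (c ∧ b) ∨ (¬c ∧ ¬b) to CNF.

(c ∧ b) ∨ (¬c ∧ ¬b)
⇔ (c ∨ ¬c) ∧ (c ∨ ¬b) ∧ (b ∨ ¬c) ∧ (b ∨ ¬b)   — distribute ∨ over ∧
⇔ (c ∨ ¬b) ∧ (b ∨ ¬c)   — simplify

(c ∨ ¬b) ∧ (b ∨ ¬c)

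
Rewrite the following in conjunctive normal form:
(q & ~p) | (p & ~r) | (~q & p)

(q & ~p) | (p & ~r) | (~q & p)
≡ (q | p | ~q) & (q | p | p) & (q | ~r | ~q) & (q | ~r | p) & (~p | p | ~q) & (~p | p | p) & (~p | ~r | ~q) & (~p | ~r | p)   [distribute | over &]
≡ (q | p) & (~p | ~r | ~q)   [simplify]

(q | p) & (~p | ~r | ~q)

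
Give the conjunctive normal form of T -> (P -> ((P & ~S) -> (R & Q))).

T -> (P -> ((P & ~S) -> (R & Q)))
= ~T | (P -> ((P & ~S) -> (R & Q)))   [eliminate ->]
= ~T | ~P | ((P & ~S) -> (R & Q))   [eliminate ->]
= ~T | ~P | ~(P & ~S) | (R & Q)   [eliminate ->]
= ~T | ~P | ~P | ~~S | (R & Q)   [De Morgan]
= ~T | ~P | ~P | S | (R & Q)   [double negation]
= (~T | ~P | ~P | S | R) & (~T | ~P | ~P | S | Q)   [distribute | over &]
= (~T | ~P | S | R) & (~T | ~P | S | Q)   [simplify]

(~T | ~P | S | R) & (~T | ~P | S | Q)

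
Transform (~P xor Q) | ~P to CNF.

(~P xor Q) | ~P
≡ ((~P | Q) & ~(~P & Q)) | ~P   [expand xor]
≡ ((~P | Q) & (~~P | ~Q)) | ~P   [De Morgan]
≡ ((~P | Q) & (P | ~Q)) | ~P   [double negation]
≡ (~P | Q | ~P) & (P | ~Q | ~P)   [distribute | over &]
≡ ~P | Q   [simplify]

~P | Q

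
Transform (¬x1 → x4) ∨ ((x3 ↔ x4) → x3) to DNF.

(¬x1 → x4) ∨ ((x3 ↔ x4) → x3)
⇔ ¬¬x1 ∨ x4 ∨ ((x3 ↔ x4) → x3)
⇔ ¬¬x1 ∨ x4 ∨ ¬(x3 ↔ x4) ∨ x3
⇔ ¬¬x1 ∨ x4 ∨ ¬((x3 → x4) ∧ (x4 → x3)) ∨ x3
⇔ ¬¬x1 ∨ x4 ∨ ¬((¬x3 ∨ x4) ∧ (x4 → x3)) ∨ x3
⇔ ¬¬x1 ∨ x4 ∨ ¬((¬x3 ∨ x4) ∧ (¬x4 ∨ x3)) ∨ x3
⇔ x1 ∨ x4 ∨ ¬((¬x3 ∨ x4) ∧ (¬x4 ∨ x3)) ∨ x3
⇔ x1 ∨ x4 ∨ ¬(¬x3 ∨ x4) ∨ ¬(¬x4 ∨ x3) ∨ x3
⇔ x1 ∨ x4 ∨ (¬¬x3 ∧ ¬x4) ∨ ¬(¬x4 ∨ x3) ∨ x3
⇔ x1 ∨ x4 ∨ (x3 ∧ ¬x4) ∨ ¬(¬x4 ∨ x3) ∨ x3
⇔ x1 ∨ x4 ∨ (x3 ∧ ¬x4) ∨ (¬¬x4 ∧ ¬x3) ∨ x3
⇔ x1 ∨ x4 ∨ (x3 ∧ ¬x4) ∨ (x4 ∧ ¬x3) ∨ x3
⇔ x1 ∨ x4 ∨ x3

x1 ∨ x4 ∨ x3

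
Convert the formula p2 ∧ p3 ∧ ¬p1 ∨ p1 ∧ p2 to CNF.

p2 ∧ p3 ∧ ¬p1 ∨ p1 ∧ p2
≡ (p2 ∨ p1) ∧ (p2 ∨ p2) ∧ (p3 ∨ p1) ∧ (p3 ∨ p2) ∧ (¬p1 ∨ p1) ∧ (¬p1 ∨ p2)   [distribute ∨ over ∧]
≡ p2 ∧ (p3 ∨ p1)   [simplify]

p2 ∧ (p3 ∨ p1)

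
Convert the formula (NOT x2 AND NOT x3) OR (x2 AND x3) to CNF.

(NOT x2 AND NOT x3) OR (x2 AND x3)
≡ (NOT x2 OR x2) AND (NOT x2 OR x3) AND (NOT x3 OR x2) AND (NOT x3 OR x3)   [distribute OR over AND]
≡ (NOT x2 OR x3) AND (NOT x3 OR x2)   [simplify]

(NOT x2 OR x3) AND (NOT x3 OR x2)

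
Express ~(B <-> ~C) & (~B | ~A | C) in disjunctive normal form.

~(B <-> ~C) & (~B | ~A | C)
≡ ~((B -> ~C) & (~C -> B)) & (~B | ~A | C)   [eliminate <->]
≡ ~((~B | ~C) & (~C -> B)) & (~B | ~A | C)   [eliminate ->]
≡ ~((~B | ~C) & (~~C | B)) & (~B | ~A | C)   [eliminate ->]
≡ (~(~B | ~C) | ~(~~C | B)) & (~B | ~A | C)   [De Morgan]
≡ ((~~B & ~~C) | ~(~~C | B)) & (~B | ~A | C)   [De Morgan]
≡ ((B & ~~C) | ~(~~C | B)) & (~B | ~A | C)   [double negation]
≡ ((B & C) | ~(~~C | B)) & (~B | ~A | C)   [double negation]
≡ ((B & C) | (~~~C & ~B)) & (~B | ~A | C)   [De Morgan]
≡ ((B & C) | (~C & ~B)) & (~B | ~A | C)   [double negation]
≡ (B & C & ~B) | (B & C & ~A) | (B & C & C) | (~C & ~B & ~B) | (~C & ~B & ~A) | (~C & ~B & C)   [distribute & over |]
≡ (B & C) | (~C & ~B)   [simplify]

(B & C) | (~C & ~B)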